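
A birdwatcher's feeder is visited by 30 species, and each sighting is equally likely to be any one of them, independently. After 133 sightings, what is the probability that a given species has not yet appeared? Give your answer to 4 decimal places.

0.0110

Each sighting misses the fixed species with probability (30-1)/30 = 29/30, independently.
P(still missing after 133) = (29/30)^133 = 0.01101.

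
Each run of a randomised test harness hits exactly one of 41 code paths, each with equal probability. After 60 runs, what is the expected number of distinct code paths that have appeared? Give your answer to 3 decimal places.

31.681

For each code path, P(seen in 60 runs) = 1 - (40/41)^60 = 0.7727.
By linearity of expectation, E[distinct seen] = 41·(1 - (40/41)^60) = 31.6814.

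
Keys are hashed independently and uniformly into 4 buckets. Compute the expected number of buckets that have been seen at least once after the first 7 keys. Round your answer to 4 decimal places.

3.4661

For each bucket, P(seen in 7 keys) = 1 - (3/4)^7 = 0.86652.
By linearity of expectation, E[distinct seen] = 4·(1 - (3/4)^7) = 3.46606.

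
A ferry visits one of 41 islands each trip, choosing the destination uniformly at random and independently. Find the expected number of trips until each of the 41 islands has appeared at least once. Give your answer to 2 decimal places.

176.42

Split into phases: going from k distinct to k+1 distinct takes on average 41/(41-k) trips.
E[T] = 41/41 + 41/40 + 41/39 + ... + 41/2 + 41/1 = 41·H_{41}.
H_{41} = 4.303, so E[T] = 176.420.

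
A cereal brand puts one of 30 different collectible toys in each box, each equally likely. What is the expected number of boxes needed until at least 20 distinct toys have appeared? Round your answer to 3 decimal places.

Going from k to k+1 distinct takes a geometric number of boxes with mean 30/(30-k).
Sum over k = 0,...,19: E = 30/30 + 30/29 + 30/28 + ... + 30/12 + 30/11 = 31.9806.

31.981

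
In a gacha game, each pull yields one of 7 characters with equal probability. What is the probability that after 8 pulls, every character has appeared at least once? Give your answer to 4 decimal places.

0.0245

By inclusion–exclusion over which characters are missing,
P(all seen) = Σ_{j=0}^{7} (-1)^j C(7,j)((7-j)/7)^8
= 1.00000 - 2.03950 + 1.42297 - 0.39789 + 0.03983 - 0.00093 + 0.00000 - 0.00000
= 0.02448.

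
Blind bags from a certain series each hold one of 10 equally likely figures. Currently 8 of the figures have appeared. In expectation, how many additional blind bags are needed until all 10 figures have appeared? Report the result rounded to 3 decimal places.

15.000

From k distinct to k+1 distinct takes on average 10/(10-k) blind bags.
Sum over k = 8,...,9: E = 10/2 + 10/1 = 15.0000.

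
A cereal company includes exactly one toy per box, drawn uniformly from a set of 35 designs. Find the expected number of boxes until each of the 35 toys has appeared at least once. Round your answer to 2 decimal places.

145.14

After k distinct toys have appeared, the next box gives a new one with probability (35-k)/35, so the expected wait for the (k+1)-th is 35/(35-k).
E[T] = 35/35 + 35/34 + 35/33 + ... + 35/2 + 35/1 = 35·H_{35}.
H_{35} = 4.147, so E[T] = 145.137.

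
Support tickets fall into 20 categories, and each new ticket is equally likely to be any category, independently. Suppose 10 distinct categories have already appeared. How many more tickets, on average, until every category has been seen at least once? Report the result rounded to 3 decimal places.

The wait to go from k to k+1 distinct categories is geometric with mean 20/(20-k).
Sum over k = 10,...,19: E = 20/10 + 20/9 + 20/8 + ... + 20/2 + 20/1 = 58.5794.

58.579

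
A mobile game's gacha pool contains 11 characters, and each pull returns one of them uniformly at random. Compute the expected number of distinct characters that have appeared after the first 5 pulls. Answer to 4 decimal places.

4.1699

For each character, P(seen in 5 pulls) = 1 - (10/11)^5 = 0.37908.
By linearity of expectation, E[distinct seen] = 11·(1 - (10/11)^5) = 4.16987.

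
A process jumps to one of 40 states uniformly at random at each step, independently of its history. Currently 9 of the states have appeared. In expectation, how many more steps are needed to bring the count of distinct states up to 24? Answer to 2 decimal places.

25.86

With k distinct states already seen, the next new one takes an expected 40/(40-k) steps.
Sum over k = 9,...,23: E = 40/31 + 40/30 + 40/29 + ... + 40/18 + 40/17 = 25.861.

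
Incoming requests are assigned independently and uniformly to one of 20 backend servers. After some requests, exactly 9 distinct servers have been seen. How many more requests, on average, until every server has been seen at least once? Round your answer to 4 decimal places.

From k distinct to k+1 distinct takes on average 20/(20-k) requests.
Sum over k = 9,...,19: E = 20/11 + 20/10 + 20/9 + ... + 20/2 + 20/1 = 60.39755.

60.3975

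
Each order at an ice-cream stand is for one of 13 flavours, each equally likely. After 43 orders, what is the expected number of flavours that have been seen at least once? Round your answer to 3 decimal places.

12.584

For each flavour, P(seen in 43 orders) = 1 - (12/13)^43 = 0.9680.
By linearity of expectation, E[distinct seen] = 13·(1 - (12/13)^43) = 12.5839.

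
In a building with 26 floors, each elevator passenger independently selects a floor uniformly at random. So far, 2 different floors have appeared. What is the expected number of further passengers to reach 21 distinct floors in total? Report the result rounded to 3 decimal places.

The wait to go from k to k+1 distinct floors is geometric with mean 26/(26-k).
Sum over k = 2,...,20: E = 26/24 + 26/23 + 26/22 + ... + 26/7 + 26/6 = 38.8082.

38.808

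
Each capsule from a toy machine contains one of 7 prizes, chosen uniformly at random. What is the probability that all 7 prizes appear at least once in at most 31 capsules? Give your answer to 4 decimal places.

Let A_i be the event that prize i is missing after 31 capsules. By inclusion–exclusion on the A_i,
P(all seen) = Σ_{j=0}^{7} (-1)^j C(7,j)((7-j)/7)^31
= 1.00000 - 0.05885 + 0.00062 - 0.00000 + 0.00000 - 0.00000 + 0.00000 - 0.00000
= 0.94177.

0.9418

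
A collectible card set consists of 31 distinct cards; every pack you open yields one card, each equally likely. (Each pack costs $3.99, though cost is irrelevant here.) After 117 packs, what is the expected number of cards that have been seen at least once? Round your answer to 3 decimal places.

For each card, P(seen in 117 packs) = 1 - (30/31)^117 = 0.9784.
By linearity of expectation, E[distinct seen] = 31·(1 - (30/31)^117) = 30.3313.

30.331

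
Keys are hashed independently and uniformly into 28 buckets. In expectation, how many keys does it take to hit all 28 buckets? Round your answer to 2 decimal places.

Split into phases: going from k distinct to k+1 distinct takes on average 28/(28-k) keys.
E[T] = 28/28 + 28/27 + 28/26 + ... + 28/2 + 28/1 = 28·H_{28}.
H_{28} = 3.927, so E[T] = 109.961.

109.96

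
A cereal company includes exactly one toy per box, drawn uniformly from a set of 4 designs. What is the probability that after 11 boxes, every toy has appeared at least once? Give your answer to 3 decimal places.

Let A_i be the event that toy i is missing after 11 boxes. By inclusion–exclusion on the A_i,
P(all seen) = Σ_{j=0}^{4} (-1)^j C(4,j)((4-j)/4)^11
= 1.0000 - 0.1689 + 0.0029 - 0.0000 + 0.0000
= 0.8340.

0.834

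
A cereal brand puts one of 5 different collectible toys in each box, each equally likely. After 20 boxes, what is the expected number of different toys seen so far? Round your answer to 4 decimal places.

4.9424

For each toy, P(seen in 20 boxes) = 1 - (4/5)^20 = 0.98847.
By linearity of expectation, E[distinct seen] = 5·(1 - (4/5)^20) = 4.94235.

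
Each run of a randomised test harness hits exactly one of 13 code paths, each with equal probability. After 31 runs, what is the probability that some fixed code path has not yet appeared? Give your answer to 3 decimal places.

On each run the fixed code path fails to appear with probability 12/13.
P(still missing after 31) = (12/13)^31 = 0.0836.

0.084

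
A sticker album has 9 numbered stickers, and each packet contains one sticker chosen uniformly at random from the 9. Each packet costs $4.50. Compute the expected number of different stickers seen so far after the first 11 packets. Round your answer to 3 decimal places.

For each sticker, P(seen in 11 packets) = 1 - (8/9)^11 = 0.7263.
By linearity of expectation, E[distinct seen] = 9·(1 - (8/9)^11) = 6.5364.

6.536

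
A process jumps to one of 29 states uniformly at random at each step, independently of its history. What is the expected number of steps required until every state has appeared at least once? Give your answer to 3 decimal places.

114.888

The wait to go from k to k+1 distinct states is geometric with mean 29/(29-k).
E[T] = 29/29 + 29/28 + 29/27 + ... + 29/2 + 29/1 = 29·H_{29}.
H_{29} = 3.9617, so E[T] = 114.8880.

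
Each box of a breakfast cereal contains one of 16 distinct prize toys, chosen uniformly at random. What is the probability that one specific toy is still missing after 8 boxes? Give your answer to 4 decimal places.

Each box misses the fixed toy with probability (16-1)/16 = 15/16, independently.
P(still missing after 8) = (15/16)^8 = 0.59672.

0.5967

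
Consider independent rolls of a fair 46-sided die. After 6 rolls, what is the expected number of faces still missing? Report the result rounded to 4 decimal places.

40.3168

For each face, P(unseen after 6) = (45/46)^6 = 0.87645.
By linearity of expectation, E[unseen] = 46·(45/46)^6 = 40.31679.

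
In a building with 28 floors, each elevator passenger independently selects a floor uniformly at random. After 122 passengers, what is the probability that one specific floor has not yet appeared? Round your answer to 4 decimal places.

On each passenger the fixed floor fails to appear with probability 27/28.
P(still missing after 122) = (27/28)^122 = 0.01183.

0.0118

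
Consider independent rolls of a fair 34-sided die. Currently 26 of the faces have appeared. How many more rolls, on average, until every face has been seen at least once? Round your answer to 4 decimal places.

92.4071

From k distinct to k+1 distinct takes on average 34/(34-k) rolls.
Sum over k = 26,...,33: E = 34/8 + 34/7 + 34/6 + ... + 34/2 + 34/1 = 92.40714.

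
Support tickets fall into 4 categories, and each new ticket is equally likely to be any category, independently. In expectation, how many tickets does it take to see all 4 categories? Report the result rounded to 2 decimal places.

The wait to go from k to k+1 distinct categories is geometric with mean 4/(4-k).
E[T] = 4/4 + 4/3 + 4/2 + 4/1 = 4·H_{4}.
H_{4} = 2.083, so E[T] = 8.333.

8.33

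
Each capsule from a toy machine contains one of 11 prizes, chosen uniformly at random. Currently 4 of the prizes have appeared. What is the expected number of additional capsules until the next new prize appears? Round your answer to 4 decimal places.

1.5714

Each capsule yields a new prize with probability (11-4)/11 = 7/11, so the wait is geometric with mean 11/7.
E = 11/7 = 1.57143.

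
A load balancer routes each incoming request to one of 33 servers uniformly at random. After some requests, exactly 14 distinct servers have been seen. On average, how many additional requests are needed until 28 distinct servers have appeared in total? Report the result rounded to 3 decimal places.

With k distinct servers already seen, the next new one takes an expected 33/(33-k) requests.
Sum over k = 14,...,27: E = 33/19 + 33/18 + 33/17 + ... + 33/7 + 33/6 = 41.7254.

41.725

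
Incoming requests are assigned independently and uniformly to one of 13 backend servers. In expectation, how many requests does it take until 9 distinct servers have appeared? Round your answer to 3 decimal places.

14.258

With k distinct servers already seen, the next new one arrives after an expected 13/(13-k) requests.
Sum over k = 0,...,8: E = 13/13 + 13/12 + 13/11 + ... + 13/6 + 13/5 = 14.2584.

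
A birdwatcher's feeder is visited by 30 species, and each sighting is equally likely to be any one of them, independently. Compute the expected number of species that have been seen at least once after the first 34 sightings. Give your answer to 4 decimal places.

For each species, P(seen in 34 sightings) = 1 - (29/30)^34 = 0.68420.
By linearity of expectation, E[distinct seen] = 30·(1 - (29/30)^34) = 20.52606.

20.5261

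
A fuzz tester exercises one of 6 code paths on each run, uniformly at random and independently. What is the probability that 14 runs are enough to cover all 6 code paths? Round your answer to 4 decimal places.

0.5828

By inclusion–exclusion over which code paths are missing,
P(all seen) = Σ_{j=0}^{6} (-1)^j C(6,j)((6-j)/6)^14
= 1.00000 - 0.46732 + 0.05138 - 0.00122 + 0.00000 - 0.00000 + 0.00000
= 0.58285.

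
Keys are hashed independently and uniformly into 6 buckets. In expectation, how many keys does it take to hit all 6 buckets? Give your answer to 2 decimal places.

After k distinct buckets have appeared, the next key gives a new one with probability (6-k)/6, so the expected wait for the (k+1)-th is 6/(6-k).
E[T] = 6/6 + 6/5 + 6/4 + 6/3 + 6/2 + 6/1 = 6·H_{6}.
H_{6} = 2.450, so E[T] = 14.700.

14.70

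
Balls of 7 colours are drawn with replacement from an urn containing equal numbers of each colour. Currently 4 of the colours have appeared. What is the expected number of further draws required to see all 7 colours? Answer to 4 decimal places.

From k distinct to k+1 distinct takes on average 7/(7-k) draws.
Sum over k = 4,...,6: E = 7/3 + 7/2 + 7/1 = 12.83333.

12.8333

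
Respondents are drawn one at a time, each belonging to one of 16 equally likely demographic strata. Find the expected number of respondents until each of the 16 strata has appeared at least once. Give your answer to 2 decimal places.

The wait to go from k to k+1 distinct strata is geometric with mean 16/(16-k).
E[T] = 16/16 + 16/15 + 16/14 + ... + 16/2 + 16/1 = 16·H_{16}.
H_{16} = 3.381, so E[T] = 54.092.

54.09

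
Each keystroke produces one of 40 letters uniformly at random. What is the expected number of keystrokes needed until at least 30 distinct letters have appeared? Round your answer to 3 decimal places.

With k distinct letters already seen, the next new one arrives after an expected 40/(40-k) keystrokes.
Sum over k = 0,...,29: E = 40/40 + 40/39 + 40/38 + ... + 40/12 + 40/11 = 53.9830.

53.983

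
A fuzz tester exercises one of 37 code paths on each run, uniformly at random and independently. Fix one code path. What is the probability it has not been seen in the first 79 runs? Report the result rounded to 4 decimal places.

0.1148

Each run misses the fixed code path with probability (37-1)/37 = 36/37, independently.
P(still missing after 79) = (36/37)^79 = 0.11481.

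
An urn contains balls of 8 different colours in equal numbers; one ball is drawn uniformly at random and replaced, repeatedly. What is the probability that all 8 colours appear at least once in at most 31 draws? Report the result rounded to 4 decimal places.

0.8763

Let A_i be the event that colour i is missing after 31 draws. By inclusion–exclusion on the A_i,
P(all seen) = Σ_{j=0}^{8} (-1)^j C(8,j)((8-j)/8)^31
= 1.00000 - 0.12745 + 0.00375 - 0.00003 + 0.00000 - 0.00000 + 0.00000 - 0.00000 + 0.00000
= 0.87627.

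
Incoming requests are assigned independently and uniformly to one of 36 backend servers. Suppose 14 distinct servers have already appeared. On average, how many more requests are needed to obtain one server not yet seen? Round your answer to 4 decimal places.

1.6364

The number of requests until the next new server is geometric with success probability 22/36, so its mean is 36/22.
E = 36/22 = 1.63636.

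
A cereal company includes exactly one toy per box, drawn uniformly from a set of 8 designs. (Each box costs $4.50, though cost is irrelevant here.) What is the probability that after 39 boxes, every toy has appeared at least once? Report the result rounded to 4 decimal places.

0.9566

By inclusion–exclusion over which toys are missing,
P(all seen) = Σ_{j=0}^{8} (-1)^j C(8,j)((8-j)/8)^39
= 1.00000 - 0.04379 + 0.00038 - 0.00000 + 0.00000 - 0.00000 + 0.00000 - 0.00000 + 0.00000
= 0.95658.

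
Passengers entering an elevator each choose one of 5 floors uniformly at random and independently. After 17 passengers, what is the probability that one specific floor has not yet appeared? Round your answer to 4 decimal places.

0.0225

On each passenger the fixed floor fails to appear with probability 4/5.
P(still missing after 17) = (4/5)^17 = 0.02252.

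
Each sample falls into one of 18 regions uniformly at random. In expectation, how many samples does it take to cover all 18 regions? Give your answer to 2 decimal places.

Split into phases: going from k distinct to k+1 distinct takes on average 18/(18-k) samples.
E[T] = 18/18 + 18/17 + 18/16 + ... + 18/2 + 18/1 = 18·H_{18}.
H_{18} = 3.495, so E[T] = 62.912.

62.91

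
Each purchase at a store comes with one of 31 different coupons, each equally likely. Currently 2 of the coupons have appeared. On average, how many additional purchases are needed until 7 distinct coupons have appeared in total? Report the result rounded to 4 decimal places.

With k distinct coupons already seen, the next new one takes an expected 31/(31-k) purchases.
Sum over k = 2,...,6: E = 31/29 + 31/28 + 31/27 + 31/26 + 31/25 = 5.75656.

5.7566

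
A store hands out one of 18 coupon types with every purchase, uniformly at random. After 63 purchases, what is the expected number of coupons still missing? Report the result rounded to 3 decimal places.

For each coupon, P(unseen after 63) = (17/18)^63 = 0.0273.
By linearity of expectation, E[unseen] = 18·(17/18)^63 = 0.4913.

0.491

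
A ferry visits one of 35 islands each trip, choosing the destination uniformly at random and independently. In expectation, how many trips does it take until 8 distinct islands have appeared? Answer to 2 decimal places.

8.94

With k distinct islands already seen, the next new one arrives after an expected 35/(35-k) trips.
Sum over k = 0,...,7: E = 35/35 + 35/34 + 35/33 + ... + 35/29 + 35/28 = 8.936.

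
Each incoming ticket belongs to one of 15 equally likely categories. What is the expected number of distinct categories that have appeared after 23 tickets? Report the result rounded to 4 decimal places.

11.9314

For each category, P(seen in 23 tickets) = 1 - (14/15)^23 = 0.79543.
By linearity of expectation, E[distinct seen] = 15·(1 - (14/15)^23) = 11.93142.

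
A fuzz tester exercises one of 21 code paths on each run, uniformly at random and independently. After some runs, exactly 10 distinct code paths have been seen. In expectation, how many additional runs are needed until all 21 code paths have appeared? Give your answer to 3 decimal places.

The wait to go from k to k+1 distinct code paths is geometric with mean 21/(21-k).
Sum over k = 10,...,20: E = 21/11 + 21/10 + 21/9 + ... + 21/2 + 21/1 = 63.4174.

63.417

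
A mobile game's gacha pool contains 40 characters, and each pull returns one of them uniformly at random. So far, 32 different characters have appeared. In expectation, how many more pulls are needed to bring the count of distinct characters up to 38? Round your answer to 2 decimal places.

With k distinct characters already seen, the next new one takes an expected 40/(40-k) pulls.
Sum over k = 32,...,37: E = 40/8 + 40/7 + 40/6 + 40/5 + 40/4 + 40/3 = 48.714.

48.71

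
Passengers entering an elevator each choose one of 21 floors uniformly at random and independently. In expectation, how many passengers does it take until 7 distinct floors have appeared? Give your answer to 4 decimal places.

8.2697

With k distinct floors already seen, the next new one arrives after an expected 21/(21-k) passengers.
Sum over k = 0,...,6: E = 21/21 + 21/20 + 21/19 + ... + 21/16 + 21/15 = 8.26972.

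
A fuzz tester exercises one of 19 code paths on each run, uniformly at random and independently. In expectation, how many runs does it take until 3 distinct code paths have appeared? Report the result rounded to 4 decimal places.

3.1732

Going from k to k+1 distinct takes a geometric number of runs with mean 19/(19-k).
Sum over k = 0,...,2: E = 19/19 + 19/18 + 19/17 = 3.17320.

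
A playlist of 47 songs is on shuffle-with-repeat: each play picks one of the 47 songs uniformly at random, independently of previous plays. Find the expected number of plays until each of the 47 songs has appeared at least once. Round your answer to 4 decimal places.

The wait to go from k to k+1 distinct songs is geometric with mean 47/(47-k).
E[T] = 47/47 + 47/46 + 47/45 + ... + 47/2 + 47/1 = 47·H_{47}.
H_{47} = 4.43796, so E[T] = 208.58430.

208.5843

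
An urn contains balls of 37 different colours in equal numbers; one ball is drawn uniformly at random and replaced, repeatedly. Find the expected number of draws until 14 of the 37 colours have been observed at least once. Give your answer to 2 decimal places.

Going from k to k+1 distinct takes a geometric number of draws with mean 37/(37-k).
Sum over k = 0,...,13: E = 37/37 + 37/36 + 37/35 + ... + 37/25 + 37/24 = 17.290.

17.29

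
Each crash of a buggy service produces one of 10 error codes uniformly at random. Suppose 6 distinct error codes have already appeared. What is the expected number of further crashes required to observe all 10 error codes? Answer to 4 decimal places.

With k distinct error codes already seen, the next new one takes an expected 10/(10-k) crashes.
Sum over k = 6,...,9: E = 10/4 + 10/3 + 10/2 + 10/1 = 20.83333.

20.8333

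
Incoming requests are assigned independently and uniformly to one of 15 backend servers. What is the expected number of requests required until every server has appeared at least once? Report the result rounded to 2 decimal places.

Split into phases: going from k distinct to k+1 distinct takes on average 15/(15-k) requests.
E[T] = 15/15 + 15/14 + 15/13 + ... + 15/2 + 15/1 = 15·H_{15}.
H_{15} = 3.318, so E[T] = 49.773.

49.77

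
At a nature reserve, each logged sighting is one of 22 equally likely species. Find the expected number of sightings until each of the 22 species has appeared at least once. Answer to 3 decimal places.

After k distinct species have appeared, the next sighting gives a new one with probability (22-k)/22, so the expected wait for the (k+1)-th is 22/(22-k).
E[T] = 22/22 + 22/21 + 22/20 + ... + 22/2 + 22/1 = 22·H_{22}.
H_{22} = 3.6908, so E[T] = 81.1979.

81.198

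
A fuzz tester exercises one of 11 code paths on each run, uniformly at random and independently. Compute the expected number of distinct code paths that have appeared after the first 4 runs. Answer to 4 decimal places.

For each code path, P(seen in 4 runs) = 1 - (10/11)^4 = 0.31699.
By linearity of expectation, E[distinct seen] = 11·(1 - (10/11)^4) = 3.48685.

3.4869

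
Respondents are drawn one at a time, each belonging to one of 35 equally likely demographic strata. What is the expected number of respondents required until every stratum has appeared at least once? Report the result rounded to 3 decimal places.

145.137

Split into phases: going from k distinct to k+1 distinct takes on average 35/(35-k) respondents.
E[T] = 35/35 + 35/34 + 35/33 + ... + 35/2 + 35/1 = 35·H_{35}.
H_{35} = 4.1468, so E[T] = 145.1373.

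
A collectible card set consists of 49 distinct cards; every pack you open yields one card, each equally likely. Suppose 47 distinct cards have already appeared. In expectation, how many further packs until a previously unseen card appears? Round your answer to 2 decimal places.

24.50

Each pack yields a new card with probability (49-47)/49 = 2/49, so the wait is geometric with mean 49/2.
E = 49/2 = 24.500.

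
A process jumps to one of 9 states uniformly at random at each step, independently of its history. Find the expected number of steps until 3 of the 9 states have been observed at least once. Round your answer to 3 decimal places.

3.411

Going from k to k+1 distinct takes a geometric number of steps with mean 9/(9-k).
Sum over k = 0,...,2: E = 9/9 + 9/8 + 9/7 = 3.4107.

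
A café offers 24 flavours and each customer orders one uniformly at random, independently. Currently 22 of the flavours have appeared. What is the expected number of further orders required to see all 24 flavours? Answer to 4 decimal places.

36.0000

From k distinct to k+1 distinct takes on average 24/(24-k) orders.
Sum over k = 22,...,23: E = 24/2 + 24/1 = 36.00000.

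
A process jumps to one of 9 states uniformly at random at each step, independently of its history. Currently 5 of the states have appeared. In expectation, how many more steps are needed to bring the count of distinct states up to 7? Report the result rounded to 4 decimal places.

With k distinct states already seen, the next new one takes an expected 9/(9-k) steps.
Sum over k = 5,...,6: E = 9/4 + 9/3 = 5.25000.

5.2500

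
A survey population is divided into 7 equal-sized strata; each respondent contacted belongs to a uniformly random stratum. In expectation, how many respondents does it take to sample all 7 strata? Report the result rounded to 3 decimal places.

18.150

After k distinct strata have appeared, the next respondent gives a new one with probability (7-k)/7, so the expected wait for the (k+1)-th is 7/(7-k).
E[T] = 7/7 + 7/6 + 7/5 + ... + 7/2 + 7/1 = 7·H_{7}.
H_{7} = 2.5929, so E[T] = 18.1500.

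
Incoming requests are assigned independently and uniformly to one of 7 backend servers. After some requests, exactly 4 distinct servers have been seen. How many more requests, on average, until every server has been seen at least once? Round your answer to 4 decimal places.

12.8333

From k distinct to k+1 distinct takes on average 7/(7-k) requests.
Sum over k = 4,...,6: E = 7/3 + 7/2 + 7/1 = 12.83333.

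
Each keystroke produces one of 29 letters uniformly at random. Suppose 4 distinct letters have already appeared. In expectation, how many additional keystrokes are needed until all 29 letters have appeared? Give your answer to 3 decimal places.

110.663

With k distinct letters already seen, the next new one takes an expected 29/(29-k) keystrokes.
Sum over k = 4,...,28: E = 29/25 + 29/24 + 29/23 + ... + 29/2 + 29/1 = 110.6628.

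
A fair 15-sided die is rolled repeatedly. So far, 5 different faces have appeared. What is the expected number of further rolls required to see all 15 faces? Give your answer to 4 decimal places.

43.9345

With k distinct faces already seen, the next new one takes an expected 15/(15-k) rolls.
Sum over k = 5,...,14: E = 15/10 + 15/9 + 15/8 + ... + 15/2 + 15/1 = 43.93452.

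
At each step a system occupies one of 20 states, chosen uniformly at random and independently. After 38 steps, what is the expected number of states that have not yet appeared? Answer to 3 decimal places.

2.848

For each state, P(unseen after 38) = (19/20)^38 = 0.1424.
By linearity of expectation, E[unseen] = 20·(19/20)^38 = 2.8479.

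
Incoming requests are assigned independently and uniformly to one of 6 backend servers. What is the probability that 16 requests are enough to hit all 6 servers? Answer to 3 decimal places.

By inclusion–exclusion over which servers are missing,
P(all seen) = Σ_{j=0}^{6} (-1)^j C(6,j)((6-j)/6)^16
= 1.0000 - 0.3245 + 0.0228 - 0.0003 + 0.0000 - 0.0000 + 0.0000
= 0.6980.

0.698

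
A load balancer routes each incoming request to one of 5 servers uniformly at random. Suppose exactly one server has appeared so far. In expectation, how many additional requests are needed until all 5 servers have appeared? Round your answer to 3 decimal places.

10.417

With k distinct servers already seen, the next new one takes an expected 5/(5-k) requests.
Sum over k = 1,...,4: E = 5/4 + 5/3 + 5/2 + 5/1 = 10.4167.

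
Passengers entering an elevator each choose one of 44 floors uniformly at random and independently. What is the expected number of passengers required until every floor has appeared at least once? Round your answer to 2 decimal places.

The wait to go from k to k+1 distinct floors is geometric with mean 44/(44-k).
E[T] = 44/44 + 44/43 + 44/42 + ... + 44/2 + 44/1 = 44·H_{44}.
H_{44} = 4.373, so E[T] = 192.400.

192.40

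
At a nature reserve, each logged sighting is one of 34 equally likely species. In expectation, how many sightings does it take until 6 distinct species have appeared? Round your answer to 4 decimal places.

6.4953

Going from k to k+1 distinct takes a geometric number of sightings with mean 34/(34-k).
Sum over k = 0,...,5: E = 34/34 + 34/33 + 34/32 + 34/31 + 34/30 + 34/29 = 6.49532.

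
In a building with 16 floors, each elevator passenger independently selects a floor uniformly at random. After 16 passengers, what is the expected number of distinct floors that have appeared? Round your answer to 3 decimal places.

10.303

For each floor, P(seen in 16 passengers) = 1 - (15/16)^16 = 0.6439.
By linearity of expectation, E[distinct seen] = 16·(1 - (15/16)^16) = 10.3028.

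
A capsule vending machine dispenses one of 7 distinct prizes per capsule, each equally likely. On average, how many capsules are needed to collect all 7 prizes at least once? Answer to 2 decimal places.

After k distinct prizes have appeared, the next capsule gives a new one with probability (7-k)/7, so the expected wait for the (k+1)-th is 7/(7-k).
E[T] = 7/7 + 7/6 + 7/5 + ... + 7/2 + 7/1 = 7·H_{7}.
H_{7} = 2.593, so E[T] = 18.150.

18.15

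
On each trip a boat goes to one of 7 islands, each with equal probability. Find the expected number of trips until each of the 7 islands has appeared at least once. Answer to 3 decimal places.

Split into phases: going from k distinct to k+1 distinct takes on average 7/(7-k) trips.
E[T] = 7/7 + 7/6 + 7/5 + ... + 7/2 + 7/1 = 7·H_{7}.
H_{7} = 2.5929, so E[T] = 18.1500.

18.150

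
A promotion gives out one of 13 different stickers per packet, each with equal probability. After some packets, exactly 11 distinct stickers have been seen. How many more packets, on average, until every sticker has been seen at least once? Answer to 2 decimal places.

19.50

From k distinct to k+1 distinct takes on average 13/(13-k) packets.
Sum over k = 11,...,12: E = 13/2 + 13/1 = 19.500.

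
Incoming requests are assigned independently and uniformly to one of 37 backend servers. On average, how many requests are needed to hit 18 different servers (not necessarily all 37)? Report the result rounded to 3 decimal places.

24.192

With k distinct servers already seen, the next new one arrives after an expected 37/(37-k) requests.
Sum over k = 0,...,17: E = 37/37 + 37/36 + 37/35 + ... + 37/21 + 37/20 = 24.1923.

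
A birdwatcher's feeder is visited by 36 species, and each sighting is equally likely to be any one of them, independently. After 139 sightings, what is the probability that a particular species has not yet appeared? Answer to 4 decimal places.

0.0199

On each sighting the fixed species fails to appear with probability 35/36.
P(still missing after 139) = (35/36)^139 = 0.01993.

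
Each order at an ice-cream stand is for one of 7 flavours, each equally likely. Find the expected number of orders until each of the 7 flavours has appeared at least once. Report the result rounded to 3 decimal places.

18.150

The wait to go from k to k+1 distinct flavours is geometric with mean 7/(7-k).
E[T] = 7/7 + 7/6 + 7/5 + ... + 7/2 + 7/1 = 7·H_{7}.
H_{7} = 2.5929, so E[T] = 18.1500.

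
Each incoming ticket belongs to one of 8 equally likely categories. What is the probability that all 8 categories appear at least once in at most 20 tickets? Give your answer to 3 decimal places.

By inclusion–exclusion over which categories are missing,
P(all seen) = Σ_{j=0}^{8} (-1)^j C(8,j)((8-j)/8)^20
= 1.0000 - 0.5537 + 0.0888 - 0.0046 + 0.0001 - 0.0000 + 0.0000 - 0.0000 + 0.0000
= 0.5306.

0.531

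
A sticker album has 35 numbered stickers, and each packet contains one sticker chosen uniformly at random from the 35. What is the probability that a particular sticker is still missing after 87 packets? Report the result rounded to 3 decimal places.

0.080

Each packet misses the fixed sticker with probability (35-1)/35 = 34/35, independently.
P(still missing after 87) = (34/35)^87 = 0.0803.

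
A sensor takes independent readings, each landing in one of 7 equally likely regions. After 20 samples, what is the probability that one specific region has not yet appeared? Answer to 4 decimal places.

0.0458

On each sample the fixed region fails to appear with probability 6/7.
P(still missing after 20) = (6/7)^20 = 0.04582.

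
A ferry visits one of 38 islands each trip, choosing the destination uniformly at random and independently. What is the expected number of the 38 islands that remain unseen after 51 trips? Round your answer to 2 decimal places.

For each island, P(unseen after 51) = (37/38)^51 = 0.257.
By linearity of expectation, E[unseen] = 38·(37/38)^51 = 9.752.

9.75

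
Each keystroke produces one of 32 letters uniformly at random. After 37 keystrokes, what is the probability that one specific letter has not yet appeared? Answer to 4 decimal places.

Each keystroke misses the fixed letter with probability (32-1)/32 = 31/32, independently.
P(still missing after 37) = (31/32)^37 = 0.30891.

0.3089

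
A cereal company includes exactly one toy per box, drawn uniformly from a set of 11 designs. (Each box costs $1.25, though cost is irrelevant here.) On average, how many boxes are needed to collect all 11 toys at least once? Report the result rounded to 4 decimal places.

33.2187

The wait to go from k to k+1 distinct toys is geometric with mean 11/(11-k).
E[T] = 11/11 + 11/10 + 11/9 + ... + 11/2 + 11/1 = 11·H_{11}.
H_{11} = 3.01988, so E[T] = 33.21865.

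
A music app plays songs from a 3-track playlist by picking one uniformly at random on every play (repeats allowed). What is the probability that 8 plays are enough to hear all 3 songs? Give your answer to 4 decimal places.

By inclusion–exclusion over which songs are missing,
P(all seen) = Σ_{j=0}^{3} (-1)^j C(3,j)((3-j)/3)^8
= 1.00000 - 0.11706 + 0.00046 - 0.00000
= 0.88340.

0.8834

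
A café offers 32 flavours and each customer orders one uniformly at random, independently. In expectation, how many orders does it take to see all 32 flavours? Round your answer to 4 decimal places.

129.8718

The wait to go from k to k+1 distinct flavours is geometric with mean 32/(32-k).
E[T] = 32/32 + 32/31 + 32/30 + ... + 32/2 + 32/1 = 32·H_{32}.
H_{32} = 4.05850, so E[T] = 129.87185.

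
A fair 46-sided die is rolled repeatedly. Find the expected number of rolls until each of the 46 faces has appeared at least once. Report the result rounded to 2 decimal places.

203.17

The wait to go from k to k+1 distinct faces is geometric with mean 46/(46-k).
E[T] = 46/46 + 46/45 + 46/44 + ... + 46/2 + 46/1 = 46·H_{46}.
H_{46} = 4.417, so E[T] = 203.168.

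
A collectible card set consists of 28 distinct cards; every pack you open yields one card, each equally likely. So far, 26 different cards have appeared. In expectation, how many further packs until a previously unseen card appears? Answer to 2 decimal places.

Each pack yields a new card with probability (28-26)/28 = 2/28, so the wait is geometric with mean 28/2.
E = 28/2 = 14.000.

14.00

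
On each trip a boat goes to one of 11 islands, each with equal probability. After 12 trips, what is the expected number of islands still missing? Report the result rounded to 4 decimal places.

3.5049

For each island, P(unseen after 12) = (10/11)^12 = 0.31863.
By linearity of expectation, E[unseen] = 11·(10/11)^12 = 3.50494.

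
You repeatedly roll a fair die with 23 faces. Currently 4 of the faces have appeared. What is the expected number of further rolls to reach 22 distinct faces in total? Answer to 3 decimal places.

58.598

The wait to go from k to k+1 distinct faces is geometric with mean 23/(23-k).
Sum over k = 4,...,21: E = 23/19 + 23/18 + 23/17 + ... + 23/3 + 23/2 = 58.5980.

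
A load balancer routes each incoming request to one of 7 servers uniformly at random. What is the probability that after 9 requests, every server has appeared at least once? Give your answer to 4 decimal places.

By inclusion–exclusion over which servers are missing,
P(all seen) = Σ_{j=0}^{7} (-1)^j C(7,j)((7-j)/7)^9
= 1.00000 - 1.74814 + 1.01641 - 0.22737 + 0.01707 - 0.00027 + 0.00000 - 0.00000
= 0.05770.

0.0577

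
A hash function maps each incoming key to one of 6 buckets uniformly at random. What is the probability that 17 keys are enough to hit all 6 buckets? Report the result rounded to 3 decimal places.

0.745

By inclusion–exclusion over which buckets are missing,
P(all seen) = Σ_{j=0}^{6} (-1)^j C(6,j)((6-j)/6)^17
= 1.0000 - 0.2704 + 0.0152 - 0.0002 + 0.0000 - 0.0000 + 0.0000
= 0.7446.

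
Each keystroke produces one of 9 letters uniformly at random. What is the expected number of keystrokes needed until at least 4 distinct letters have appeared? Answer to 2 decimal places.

4.91

Going from k to k+1 distinct takes a geometric number of keystrokes with mean 9/(9-k).
Sum over k = 0,...,3: E = 9/9 + 9/8 + 9/7 + 9/6 = 4.911.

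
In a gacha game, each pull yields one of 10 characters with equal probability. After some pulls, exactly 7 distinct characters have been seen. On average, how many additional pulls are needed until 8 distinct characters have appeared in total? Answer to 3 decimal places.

3.333

With k distinct characters already seen, the next new one takes an expected 10/(10-k) pulls.
Only the k = 7 term is needed: E = 10/3 = 3.3333.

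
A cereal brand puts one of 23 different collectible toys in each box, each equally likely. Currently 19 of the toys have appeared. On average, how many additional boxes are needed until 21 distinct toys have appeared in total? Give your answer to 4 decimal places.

From k distinct to k+1 distinct takes on average 23/(23-k) boxes.
Sum over k = 19,...,20: E = 23/4 + 23/3 = 13.41667.

13.4167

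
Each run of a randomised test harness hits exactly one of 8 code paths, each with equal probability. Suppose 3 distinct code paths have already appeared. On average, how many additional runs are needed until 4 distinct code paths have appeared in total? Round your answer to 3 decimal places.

1.600

With k distinct code paths already seen, the next new one takes an expected 8/(8-k) runs.
Only the k = 3 term is needed: E = 8/5 = 1.6000.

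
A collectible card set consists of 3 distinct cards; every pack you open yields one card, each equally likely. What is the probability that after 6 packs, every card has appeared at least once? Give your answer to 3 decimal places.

0.741

By inclusion–exclusion over which cards are missing,
P(all seen) = Σ_{j=0}^{3} (-1)^j C(3,j)((3-j)/3)^6
= 1.0000 - 0.2634 + 0.0041 - 0.0000
= 0.7407.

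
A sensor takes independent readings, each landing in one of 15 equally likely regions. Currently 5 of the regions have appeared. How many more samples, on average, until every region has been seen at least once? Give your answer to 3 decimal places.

43.935

With k distinct regions already seen, the next new one takes an expected 15/(15-k) samples.
Sum over k = 5,...,14: E = 15/10 + 15/9 + 15/8 + ... + 15/2 + 15/1 = 43.9345.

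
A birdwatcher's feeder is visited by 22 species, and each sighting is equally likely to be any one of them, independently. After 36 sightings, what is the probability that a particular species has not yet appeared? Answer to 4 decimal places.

Each sighting misses the fixed species with probability (22-1)/22 = 21/22, independently.
P(still missing after 36) = (21/22)^36 = 0.18736.

0.1874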